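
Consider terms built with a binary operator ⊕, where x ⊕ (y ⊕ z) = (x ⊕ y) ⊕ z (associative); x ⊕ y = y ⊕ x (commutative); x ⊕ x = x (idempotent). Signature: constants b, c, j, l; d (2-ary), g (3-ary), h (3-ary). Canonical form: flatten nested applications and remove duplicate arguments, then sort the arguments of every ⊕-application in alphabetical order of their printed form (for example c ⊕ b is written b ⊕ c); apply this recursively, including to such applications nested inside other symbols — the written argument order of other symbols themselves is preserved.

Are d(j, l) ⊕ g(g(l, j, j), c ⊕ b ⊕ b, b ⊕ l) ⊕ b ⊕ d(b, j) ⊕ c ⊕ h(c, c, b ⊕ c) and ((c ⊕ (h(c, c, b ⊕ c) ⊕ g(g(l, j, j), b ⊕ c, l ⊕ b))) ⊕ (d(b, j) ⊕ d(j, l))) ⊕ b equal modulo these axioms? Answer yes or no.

Answer: yes — both canonical forms are b ⊕ c ⊕ d(b, j) ⊕ d(j, l) ⊕ g(g(l, j, j), b ⊕ c, b ⊕ l) ⊕ h(c, c, b ⊕ c)

Derivation:
Left:  d(j, l) ⊕ g(g(l, j, j), c ⊕ b ⊕ b, b ⊕ l) ⊕ b ⊕ d(b, j) ⊕ c ⊕ h(c, c, b ⊕ c)
  Simplify inside:  g(g(l, j, j), c ⊕ b ⊕ b, b ⊕ l)  →  g(g(l, j, j), b ⊕ c, b ⊕ l)
  Sort:  b ⊕ c ⊕ d(b, j) ⊕ d(j, l) ⊕ g(g(l, j, j), b ⊕ c, b ⊕ l) ⊕ h(c, c, b ⊕ c)
Right:  ((c ⊕ (h(c, c, b ⊕ c) ⊕ g(g(l, j, j), b ⊕ c, l ⊕ b))) ⊕ (d(b, j) ⊕ d(j, l))) ⊕ b
  Merge nested applications:  c ⊕ h(c, c, b ⊕ c) ⊕ g(g(l, j, j), b ⊕ c, l ⊕ b) ⊕ d(b, j) ⊕ d(j, l) ⊕ b
  Canonicalize subterm:  g(g(l, j, j), b ⊕ c, l ⊕ b)  →  g(g(l, j, j), b ⊕ c, b ⊕ l)
  Order the arguments:  b ⊕ c ⊕ d(b, j) ⊕ d(j, l) ⊕ g(g(l, j, j), b ⊕ c, b ⊕ l) ⊕ h(c, c, b ⊕ c)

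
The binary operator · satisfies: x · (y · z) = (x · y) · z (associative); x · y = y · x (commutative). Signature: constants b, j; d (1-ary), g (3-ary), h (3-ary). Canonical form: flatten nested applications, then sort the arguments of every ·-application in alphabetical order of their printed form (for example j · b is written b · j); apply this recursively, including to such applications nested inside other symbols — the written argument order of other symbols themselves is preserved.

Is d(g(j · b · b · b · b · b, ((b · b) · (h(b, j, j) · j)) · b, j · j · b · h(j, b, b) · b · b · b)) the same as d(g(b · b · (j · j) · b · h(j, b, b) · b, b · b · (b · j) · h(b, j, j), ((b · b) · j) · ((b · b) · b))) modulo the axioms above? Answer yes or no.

Answer: no — d(g(b · b · b · b · b · j, b · b · b · h(b, j, j) · j, b · b · b · b · h(j, b, b) · j · j)) vs d(g(b · b · b · b · h(j, b, b) · j · j, b · b · b · h(b, j, j) · j, b · b · b · b · b · j))

Derivation:
Left:  d(g(j · b · b · b · b · b, ((b · b) · (h(b, j, j) · j)) · b, j · j · b · h(j, b, b) · b · b · b))
  Work inside:  ((b · b) · (h(b, j, j) · j)) · b
  Merge nested applications:  b · b · h(b, j, j) · j · b
  Sort arguments:  b · b · b · h(b, j, j) · j
  Rebuild:  d(g(b · b · b · b · b · j, b · b · b · h(b, j, j) · j, b · b · b · b · h(j, b, b) · j · j))
Right:  d(g(b · b · (j · j) · b · h(j, b, b) · b, b · b · (b · j) · h(b, j, j), ((b · b) · j) · ((b · b) · b)))
  Focus inside:  b · b · (j · j) · b · h(j, b, b) · b
  Merge nested applications:  b · b · j · j · b · h(j, b, b) · b
  Order the arguments:  b · b · b · b · h(j, b, b) · j · j
  Rebuild:  d(g(b · b · b · b · h(j, b, b) · j · j, b · b · b · h(b, j, j) · j, b · b · b · b · b · j))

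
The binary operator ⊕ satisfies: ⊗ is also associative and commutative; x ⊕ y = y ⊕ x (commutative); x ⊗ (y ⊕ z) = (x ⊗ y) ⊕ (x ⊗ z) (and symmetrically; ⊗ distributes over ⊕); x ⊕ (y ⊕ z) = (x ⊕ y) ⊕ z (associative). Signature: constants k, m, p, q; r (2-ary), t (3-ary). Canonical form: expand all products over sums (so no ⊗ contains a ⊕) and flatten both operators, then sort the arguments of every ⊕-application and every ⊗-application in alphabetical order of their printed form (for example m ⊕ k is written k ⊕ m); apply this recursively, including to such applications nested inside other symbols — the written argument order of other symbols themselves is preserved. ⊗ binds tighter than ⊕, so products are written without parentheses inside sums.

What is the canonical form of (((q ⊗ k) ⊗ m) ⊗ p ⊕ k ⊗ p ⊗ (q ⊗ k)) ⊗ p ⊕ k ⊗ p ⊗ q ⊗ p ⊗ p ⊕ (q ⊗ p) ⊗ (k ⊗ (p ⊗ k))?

Expand:  k ⊗ m ⊗ p ⊗ p ⊗ q ⊕ k ⊗ k ⊗ p ⊗ p ⊗ q ⊕ k ⊗ p ⊗ p ⊗ p ⊗ q ⊕ k ⊗ k ⊗ p ⊗ p ⊗ q
Sort arguments:  k ⊗ k ⊗ p ⊗ p ⊗ q ⊕ k ⊗ k ⊗ p ⊗ p ⊗ q ⊕ k ⊗ m ⊗ p ⊗ p ⊗ q ⊕ k ⊗ p ⊗ p ⊗ p ⊗ q

Answer: k ⊗ k ⊗ p ⊗ p ⊗ q ⊕ k ⊗ k ⊗ p ⊗ p ⊗ q ⊕ k ⊗ m ⊗ p ⊗ p ⊗ q ⊕ k ⊗ p ⊗ p ⊗ p ⊗ q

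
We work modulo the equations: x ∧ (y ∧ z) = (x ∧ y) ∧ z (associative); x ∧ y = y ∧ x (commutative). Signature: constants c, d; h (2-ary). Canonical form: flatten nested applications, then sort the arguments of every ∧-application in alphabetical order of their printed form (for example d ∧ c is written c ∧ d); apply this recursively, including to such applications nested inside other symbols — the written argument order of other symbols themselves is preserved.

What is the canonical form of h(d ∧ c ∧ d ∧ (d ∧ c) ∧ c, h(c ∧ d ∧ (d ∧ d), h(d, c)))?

Work inside:  d ∧ c ∧ d ∧ (d ∧ c) ∧ c
Un-nest:  d ∧ c ∧ d ∧ d ∧ c ∧ c
Sort arguments:  c ∧ c ∧ c ∧ d ∧ d ∧ d
Rebuild:  h(c ∧ c ∧ c ∧ d ∧ d ∧ d, h(c ∧ d ∧ d ∧ d, h(d, c)))

Answer: h(c ∧ c ∧ c ∧ d ∧ d ∧ d, h(c ∧ d ∧ d ∧ d, h(d, c)))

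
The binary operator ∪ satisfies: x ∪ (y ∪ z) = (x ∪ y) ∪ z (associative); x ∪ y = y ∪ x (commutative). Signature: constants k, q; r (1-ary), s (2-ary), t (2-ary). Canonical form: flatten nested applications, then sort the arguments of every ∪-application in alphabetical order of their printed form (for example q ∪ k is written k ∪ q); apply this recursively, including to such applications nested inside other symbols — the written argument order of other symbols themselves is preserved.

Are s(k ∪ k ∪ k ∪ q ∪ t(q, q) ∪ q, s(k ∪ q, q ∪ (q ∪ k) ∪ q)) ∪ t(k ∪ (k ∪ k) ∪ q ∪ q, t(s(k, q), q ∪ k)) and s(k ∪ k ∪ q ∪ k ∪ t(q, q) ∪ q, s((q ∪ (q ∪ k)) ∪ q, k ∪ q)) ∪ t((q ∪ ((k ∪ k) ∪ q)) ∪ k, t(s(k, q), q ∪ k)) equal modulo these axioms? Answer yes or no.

Answer: no — s(k ∪ k ∪ k ∪ q ∪ q ∪ t(q, q), s(k ∪ q, k ∪ q ∪ q ∪ q)) ∪ t(k ∪ k ∪ k ∪ q ∪ q, t(s(k, q), k ∪ q)) vs s(k ∪ k ∪ k ∪ q ∪ q ∪ t(q, q), s(k ∪ q ∪ q ∪ q, k ∪ q)) ∪ t(k ∪ k ∪ k ∪ q ∪ q, t(s(k, q), k ∪ q))

Derivation:
Left:  s(k ∪ k ∪ k ∪ q ∪ t(q, q) ∪ q, s(k ∪ q, q ∪ (q ∪ k) ∪ q)) ∪ t(k ∪ (k ∪ k) ∪ q ∪ q, t(s(k, q), q ∪ k))
  Canonicalize subterm:  s(k ∪ k ∪ k ∪ q ∪ t(q, q) ∪ q, s(k ∪ q, q ∪ (q ∪ k) ∪ q))  →  s(k ∪ k ∪ k ∪ q ∪ q ∪ t(q, q), s(k ∪ q, k ∪ q ∪ q ∪ q))
  Simplify inside:  t(k ∪ (k ∪ k) ∪ q ∪ q, t(s(k, q), q ∪ k))  →  t(k ∪ k ∪ k ∪ q ∪ q, t(s(k, q), k ∪ q))
  Order the arguments:  s(k ∪ k ∪ k ∪ q ∪ q ∪ t(q, q), s(k ∪ q, k ∪ q ∪ q ∪ q)) ∪ t(k ∪ k ∪ k ∪ q ∪ q, t(s(k, q), k ∪ q))
Right:  s(k ∪ k ∪ q ∪ k ∪ t(q, q) ∪ q, s((q ∪ (q ∪ k)) ∪ q, k ∪ q)) ∪ t((q ∪ ((k ∪ k) ∪ q)) ∪ k, t(s(k, q), q ∪ k))
  Simplify inside:  s(k ∪ k ∪ q ∪ k ∪ t(q, q) ∪ q, s((q ∪ (q ∪ k)) ∪ q, k ∪ q))  →  s(k ∪ k ∪ k ∪ q ∪ q ∪ t(q, q), s(k ∪ q ∪ q ∪ q, k ∪ q))
  Canonicalize subterm:  t((q ∪ ((k ∪ k) ∪ q)) ∪ k, t(s(k, q), q ∪ k))  →  t(k ∪ k ∪ k ∪ q ∪ q, t(s(k, q), k ∪ q))
  Order the arguments:  s(k ∪ k ∪ k ∪ q ∪ q ∪ t(q, q), s(k ∪ q ∪ q ∪ q, k ∪ q)) ∪ t(k ∪ k ∪ k ∪ q ∪ q, t(s(k, q), k ∪ q))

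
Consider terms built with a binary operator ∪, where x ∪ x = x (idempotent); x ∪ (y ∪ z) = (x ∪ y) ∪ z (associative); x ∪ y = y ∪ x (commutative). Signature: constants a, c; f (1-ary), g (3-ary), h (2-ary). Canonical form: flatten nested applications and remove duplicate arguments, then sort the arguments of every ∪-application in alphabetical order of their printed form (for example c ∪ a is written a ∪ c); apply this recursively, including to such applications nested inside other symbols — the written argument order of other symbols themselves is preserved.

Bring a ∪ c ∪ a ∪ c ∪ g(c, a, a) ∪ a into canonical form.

Idempotence:  drop duplicate a, c, a
Sort:  a ∪ c ∪ g(c, a, a)

Answer: a ∪ c ∪ g(c, a, a)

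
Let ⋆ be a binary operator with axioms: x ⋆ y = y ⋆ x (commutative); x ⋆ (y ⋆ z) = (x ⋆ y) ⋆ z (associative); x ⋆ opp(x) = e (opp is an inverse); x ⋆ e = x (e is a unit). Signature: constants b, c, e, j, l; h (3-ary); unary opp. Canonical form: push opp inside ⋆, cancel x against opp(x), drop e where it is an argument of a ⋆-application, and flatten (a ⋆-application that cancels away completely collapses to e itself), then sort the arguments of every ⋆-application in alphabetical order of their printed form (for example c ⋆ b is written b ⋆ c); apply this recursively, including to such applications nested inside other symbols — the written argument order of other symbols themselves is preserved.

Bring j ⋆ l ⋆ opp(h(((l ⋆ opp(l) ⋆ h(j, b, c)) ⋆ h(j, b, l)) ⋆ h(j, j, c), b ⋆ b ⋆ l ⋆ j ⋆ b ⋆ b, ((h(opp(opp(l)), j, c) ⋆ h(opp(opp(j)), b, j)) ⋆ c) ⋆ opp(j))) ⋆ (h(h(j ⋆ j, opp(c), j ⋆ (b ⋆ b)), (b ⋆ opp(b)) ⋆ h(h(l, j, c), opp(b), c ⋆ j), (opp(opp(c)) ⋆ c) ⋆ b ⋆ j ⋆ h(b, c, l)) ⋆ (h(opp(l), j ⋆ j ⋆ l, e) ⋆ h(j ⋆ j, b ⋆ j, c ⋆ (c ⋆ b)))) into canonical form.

Answer: h(h(j ⋆ j, opp(c), b ⋆ b ⋆ j), h(h(l, j, c), opp(b), c ⋆ j), b ⋆ c ⋆ c ⋆ h(b, c, l) ⋆ j) ⋆ h(j ⋆ j, b ⋆ j, b ⋆ c ⋆ c) ⋆ h(opp(l), j ⋆ j ⋆ l, e) ⋆ j ⋆ l ⋆ opp(h(h(j, b, c) ⋆ h(j, b, l) ⋆ h(j, j, c), b ⋆ b ⋆ b ⋆ b ⋆ j ⋆ l, c ⋆ h(j, b, j) ⋆ h(l, j, c) ⋆ opp(j)))

Derivation:
Push opp inside:  distribute opp over ⋆ and collapse double opp
Combine occurrences:  j ⋆ l ⋆ opp(h(h(j, b, c) ⋆ h(j, b, l) ⋆ h(j, j, c), b ⋆ b ⋆ b ⋆ b ⋆ j ⋆ l, c ⋆ h(j, b, j) ⋆ h(l, j, c) ⋆ opp(j))) ⋆ h(h(j ⋆ j, opp(c), b ⋆ b ⋆ j), h(h(l, j, c), opp(b), c ⋆ j), b ⋆ c ⋆ c ⋆ h(b, c, l) ⋆ j) ⋆ h(opp(l), j ⋆ j ⋆ l, e) ⋆ h(j ⋆ j, b ⋆ j, b ⋆ c ⋆ c)
Order the arguments:  h(h(j ⋆ j, opp(c), b ⋆ b ⋆ j), h(h(l, j, c), opp(b), c ⋆ j), b ⋆ c ⋆ c ⋆ h(b, c, l) ⋆ j) ⋆ h(j ⋆ j, b ⋆ j, b ⋆ c ⋆ c) ⋆ h(opp(l), j ⋆ j ⋆ l, e) ⋆ j ⋆ l ⋆ opp(h(h(j, b, c) ⋆ h(j, b, l) ⋆ h(j, j, c), b ⋆ b ⋆ b ⋆ b ⋆ j ⋆ l, c ⋆ h(j, b, j) ⋆ h(l, j, c) ⋆ opp(j)))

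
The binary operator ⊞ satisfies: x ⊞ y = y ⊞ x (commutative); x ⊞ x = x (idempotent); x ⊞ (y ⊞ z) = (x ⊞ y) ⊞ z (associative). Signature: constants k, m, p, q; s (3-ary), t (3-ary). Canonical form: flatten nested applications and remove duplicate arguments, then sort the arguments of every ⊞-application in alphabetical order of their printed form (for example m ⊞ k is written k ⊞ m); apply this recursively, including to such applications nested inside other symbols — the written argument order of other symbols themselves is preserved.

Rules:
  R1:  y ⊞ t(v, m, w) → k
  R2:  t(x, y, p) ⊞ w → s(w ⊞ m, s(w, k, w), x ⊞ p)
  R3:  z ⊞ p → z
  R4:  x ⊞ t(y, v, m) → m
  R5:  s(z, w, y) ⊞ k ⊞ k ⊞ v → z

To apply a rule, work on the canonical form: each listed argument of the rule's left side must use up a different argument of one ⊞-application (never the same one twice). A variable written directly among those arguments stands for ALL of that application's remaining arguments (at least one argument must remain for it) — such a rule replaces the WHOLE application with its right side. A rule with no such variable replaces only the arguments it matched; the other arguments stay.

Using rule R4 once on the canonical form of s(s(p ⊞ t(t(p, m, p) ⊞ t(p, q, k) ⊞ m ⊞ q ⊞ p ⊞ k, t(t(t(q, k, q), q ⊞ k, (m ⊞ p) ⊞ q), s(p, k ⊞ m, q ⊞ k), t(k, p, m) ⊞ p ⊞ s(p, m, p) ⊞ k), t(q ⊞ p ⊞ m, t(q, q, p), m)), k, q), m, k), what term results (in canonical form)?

Canonical form:  s(s(p ⊞ t(k ⊞ m ⊞ p ⊞ q ⊞ t(p, m, p) ⊞ t(p, q, k), t(t(t(q, k, q), k ⊞ q, m ⊞ p ⊞ q), s(p, k ⊞ m, k ⊞ q), k ⊞ p ⊞ s(p, m, p) ⊞ t(k, p, m)), t(m ⊞ p ⊞ q, t(q, q, p), m)), k, q), m, k)
Apply R4:  consuming t(k, p, m);  v := p, x := k ⊞ p ⊞ s(p, m, p), y := k
Every leftover argument binds to the variable; the entire application is replaced.
Result:  s(s(p ⊞ t(k ⊞ m ⊞ p ⊞ q ⊞ t(p, m, p) ⊞ t(p, q, k), t(t(t(q, k, q), k ⊞ q, m ⊞ p ⊞ q), s(p, k ⊞ m, k ⊞ q), m), t(m ⊞ p ⊞ q, t(q, q, p), m)), k, q), m, k)

Answer: s(s(p ⊞ t(k ⊞ m ⊞ p ⊞ q ⊞ t(p, m, p) ⊞ t(p, q, k), t(t(t(q, k, q), k ⊞ q, m ⊞ p ⊞ q), s(p, k ⊞ m, k ⊞ q), m), t(m ⊞ p ⊞ q, t(q, q, p), m)), k, q), m, k)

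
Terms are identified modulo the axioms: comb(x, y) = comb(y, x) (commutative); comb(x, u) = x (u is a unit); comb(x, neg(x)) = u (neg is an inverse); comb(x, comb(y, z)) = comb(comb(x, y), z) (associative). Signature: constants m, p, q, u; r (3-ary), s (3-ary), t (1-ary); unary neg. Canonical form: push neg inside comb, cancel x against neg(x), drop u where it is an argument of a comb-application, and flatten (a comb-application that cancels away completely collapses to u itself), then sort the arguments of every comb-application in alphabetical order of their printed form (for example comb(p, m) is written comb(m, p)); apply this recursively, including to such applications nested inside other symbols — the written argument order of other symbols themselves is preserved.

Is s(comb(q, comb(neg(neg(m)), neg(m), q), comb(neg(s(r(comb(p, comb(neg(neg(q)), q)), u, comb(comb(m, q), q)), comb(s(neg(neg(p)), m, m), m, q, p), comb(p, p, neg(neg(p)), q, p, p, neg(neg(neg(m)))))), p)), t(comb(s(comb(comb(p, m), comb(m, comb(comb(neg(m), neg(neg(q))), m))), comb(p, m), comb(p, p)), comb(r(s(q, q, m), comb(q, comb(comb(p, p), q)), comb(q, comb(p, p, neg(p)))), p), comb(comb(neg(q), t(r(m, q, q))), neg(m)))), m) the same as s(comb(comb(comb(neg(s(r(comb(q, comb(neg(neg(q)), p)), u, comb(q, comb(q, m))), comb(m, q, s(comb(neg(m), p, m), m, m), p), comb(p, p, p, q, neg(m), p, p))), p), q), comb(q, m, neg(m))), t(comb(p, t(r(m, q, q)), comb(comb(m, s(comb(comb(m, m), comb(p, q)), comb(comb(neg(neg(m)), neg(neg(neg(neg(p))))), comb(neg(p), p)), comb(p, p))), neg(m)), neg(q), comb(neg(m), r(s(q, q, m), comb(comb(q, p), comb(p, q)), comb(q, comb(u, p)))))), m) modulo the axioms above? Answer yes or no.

Left:  s(comb(q, comb(neg(neg(m)), neg(m), q), comb(neg(s(r(comb(p, comb(neg(neg(q)), q)), u, comb(comb(m, q), q)), comb(s(neg(neg(p)), m, m), m, q, p), comb(p, p, neg(neg(p)), q, p, p, neg(neg(neg(m)))))), p)), t(comb(s(comb(comb(p, m), comb(m, comb(comb(neg(m), neg(neg(q))), m))), comb(p, m), comb(p, p)), comb(r(s(q, q, m), comb(q, comb(comb(p, p), q)), comb(q, comb(p, p, neg(p)))), p), comb(comb(neg(q), t(r(m, q, q))), neg(m)))), m)
  Focus inside:  comb(s(comb(comb(p, m), comb(m, comb(comb(neg(m), neg(neg(q))), m))), comb(p, m), comb(p, p)), comb(r(s(q, q, m), comb(q, comb(comb(p, p), q)), comb(q, comb(p, p, neg(p)))), p), comb(comb(neg(q), t(r(m, q, q))), neg(m)))
  Push neg inside:  distribute neg over comb and collapse double neg
  Collect:  comb(s(comb(m, m, p, q), comb(m, p), comb(p, p)), r(s(q, q, m), comb(p, p, q, q), comb(p, q)), p, neg(q), t(r(m, q, q)), neg(m))
  Order the arguments:  comb(neg(m), neg(q), p, r(s(q, q, m), comb(p, p, q, q), comb(p, q)), s(comb(m, m, p, q), comb(m, p), comb(p, p)), t(r(m, q, q)))
  Reassemble:  s(comb(neg(s(r(comb(p, q, q), u, comb(m, q, q)), comb(m, p, q, s(p, m, m)), comb(neg(m), p, p, p, p, p, q))), p, q, q), t(comb(neg(m), neg(q), p, r(s(q, q, m), comb(p, p, q, q), comb(p, q)), s(comb(m, m, p, q), comb(m, p), comb(p, p)), t(r(m, q, q)))), m)
Right:  s(comb(comb(comb(neg(s(r(comb(q, comb(neg(neg(q)), p)), u, comb(q, comb(q, m))), comb(m, q, s(comb(neg(m), p, m), m, m), p), comb(p, p, p, q, neg(m), p, p))), p), q), comb(q, m, neg(m))), t(comb(p, t(r(m, q, q)), comb(comb(m, s(comb(comb(m, m), comb(p, q)), comb(comb(neg(neg(m)), neg(neg(neg(neg(p))))), comb(neg(p), p)), comb(p, p))), neg(m)), neg(q), comb(neg(m), r(s(q, q, m), comb(comb(q, p), comb(p, q)), comb(q, comb(u, p)))))), m)
  Work inside:  comb(p, t(r(m, q, q)), comb(comb(m, s(comb(comb(m, m), comb(p, q)), comb(comb(neg(neg(m)), neg(neg(neg(neg(p))))), comb(neg(p), p)), comb(p, p))), neg(m)), neg(q), comb(neg(m), r(s(q, q, m), comb(comb(q, p), comb(p, q)), comb(q, comb(u, p)))))
  Push neg inside:  distribute neg over comb and collapse double neg
  Collect:  comb(p, t(r(m, q, q)), neg(m), s(comb(m, m, p, q), comb(m, p), comb(p, p)), neg(q), r(s(q, q, m), comb(p, p, q, q), comb(p, q)))
  Sort arguments:  comb(neg(m), neg(q), p, r(s(q, q, m), comb(p, p, q, q), comb(p, q)), s(comb(m, m, p, q), comb(m, p), comb(p, p)), t(r(m, q, q)))
  Put back:  s(comb(neg(s(r(comb(p, q, q), u, comb(m, q, q)), comb(m, p, q, s(p, m, m)), comb(neg(m), p, p, p, p, p, q))), p, q, q), t(comb(neg(m), neg(q), p, r(s(q, q, m), comb(p, p, q, q), comb(p, q)), s(comb(m, m, p, q), comb(m, p), comb(p, p)), t(r(m, q, q)))), m)

Answer: yes — both canonical forms are s(comb(neg(s(r(comb(p, q, q), u, comb(m, q, q)), comb(m, p, q, s(p, m, m)), comb(neg(m), p, p, p, p, p, q))), p, q, q), t(comb(neg(m), neg(q), p, r(s(q, q, m), comb(p, p, q, q), comb(p, q)), s(comb(m, m, p, q), comb(m, p), comb(p, p)), t(r(m, q, q)))), m)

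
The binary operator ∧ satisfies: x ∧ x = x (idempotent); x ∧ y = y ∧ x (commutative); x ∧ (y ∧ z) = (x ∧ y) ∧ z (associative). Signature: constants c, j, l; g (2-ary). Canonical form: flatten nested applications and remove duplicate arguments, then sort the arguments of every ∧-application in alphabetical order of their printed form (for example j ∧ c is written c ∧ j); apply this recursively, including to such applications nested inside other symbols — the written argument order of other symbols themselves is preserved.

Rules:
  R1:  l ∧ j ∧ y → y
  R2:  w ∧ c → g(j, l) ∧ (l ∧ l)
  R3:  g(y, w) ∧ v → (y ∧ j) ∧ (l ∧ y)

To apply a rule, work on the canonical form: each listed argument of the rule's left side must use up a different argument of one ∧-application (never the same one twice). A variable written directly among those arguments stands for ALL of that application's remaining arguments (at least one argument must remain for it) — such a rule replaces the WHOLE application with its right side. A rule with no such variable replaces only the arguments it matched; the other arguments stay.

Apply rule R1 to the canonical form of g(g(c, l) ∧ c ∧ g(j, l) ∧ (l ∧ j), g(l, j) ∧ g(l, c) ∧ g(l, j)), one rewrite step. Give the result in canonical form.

Answer: g(c ∧ g(c, l) ∧ g(j, l), g(l, c) ∧ g(l, j))

Derivation:
Canonical form:  g(c ∧ g(c, l) ∧ g(j, l) ∧ j ∧ l, g(l, c) ∧ g(l, j))
Match R1:  consume j, l;  y := c ∧ g(c, l) ∧ g(j, l)
The extension variable absorbs all remaining arguments, so the whole application is rewritten.
Result:  g(c ∧ g(c, l) ∧ g(j, l), g(l, c) ∧ g(l, j))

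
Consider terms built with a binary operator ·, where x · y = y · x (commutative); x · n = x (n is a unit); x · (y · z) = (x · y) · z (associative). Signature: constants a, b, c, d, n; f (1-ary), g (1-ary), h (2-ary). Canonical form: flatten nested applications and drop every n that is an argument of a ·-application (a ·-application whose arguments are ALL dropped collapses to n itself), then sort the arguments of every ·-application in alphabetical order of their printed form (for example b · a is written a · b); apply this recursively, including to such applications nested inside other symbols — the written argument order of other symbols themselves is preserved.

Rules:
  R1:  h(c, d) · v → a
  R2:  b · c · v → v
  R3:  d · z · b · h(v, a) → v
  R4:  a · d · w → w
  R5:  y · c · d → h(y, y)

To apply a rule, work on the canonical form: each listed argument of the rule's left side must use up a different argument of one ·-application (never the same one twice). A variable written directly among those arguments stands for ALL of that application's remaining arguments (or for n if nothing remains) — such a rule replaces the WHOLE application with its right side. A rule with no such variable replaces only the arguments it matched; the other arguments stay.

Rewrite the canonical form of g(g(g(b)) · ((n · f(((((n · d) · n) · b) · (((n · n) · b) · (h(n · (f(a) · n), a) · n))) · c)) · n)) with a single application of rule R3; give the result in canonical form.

Canonical form:  g(f(b · b · c · d · h(f(a), a)) · g(g(b)))
Apply R3:  consuming b, d, h(f(a), a);  v := f(a), z := b · c
The extension variable absorbs all remaining arguments, so the whole application is rewritten.
Giving:  g(f(f(a)) · g(g(b)))

Answer: g(f(f(a)) · g(g(b)))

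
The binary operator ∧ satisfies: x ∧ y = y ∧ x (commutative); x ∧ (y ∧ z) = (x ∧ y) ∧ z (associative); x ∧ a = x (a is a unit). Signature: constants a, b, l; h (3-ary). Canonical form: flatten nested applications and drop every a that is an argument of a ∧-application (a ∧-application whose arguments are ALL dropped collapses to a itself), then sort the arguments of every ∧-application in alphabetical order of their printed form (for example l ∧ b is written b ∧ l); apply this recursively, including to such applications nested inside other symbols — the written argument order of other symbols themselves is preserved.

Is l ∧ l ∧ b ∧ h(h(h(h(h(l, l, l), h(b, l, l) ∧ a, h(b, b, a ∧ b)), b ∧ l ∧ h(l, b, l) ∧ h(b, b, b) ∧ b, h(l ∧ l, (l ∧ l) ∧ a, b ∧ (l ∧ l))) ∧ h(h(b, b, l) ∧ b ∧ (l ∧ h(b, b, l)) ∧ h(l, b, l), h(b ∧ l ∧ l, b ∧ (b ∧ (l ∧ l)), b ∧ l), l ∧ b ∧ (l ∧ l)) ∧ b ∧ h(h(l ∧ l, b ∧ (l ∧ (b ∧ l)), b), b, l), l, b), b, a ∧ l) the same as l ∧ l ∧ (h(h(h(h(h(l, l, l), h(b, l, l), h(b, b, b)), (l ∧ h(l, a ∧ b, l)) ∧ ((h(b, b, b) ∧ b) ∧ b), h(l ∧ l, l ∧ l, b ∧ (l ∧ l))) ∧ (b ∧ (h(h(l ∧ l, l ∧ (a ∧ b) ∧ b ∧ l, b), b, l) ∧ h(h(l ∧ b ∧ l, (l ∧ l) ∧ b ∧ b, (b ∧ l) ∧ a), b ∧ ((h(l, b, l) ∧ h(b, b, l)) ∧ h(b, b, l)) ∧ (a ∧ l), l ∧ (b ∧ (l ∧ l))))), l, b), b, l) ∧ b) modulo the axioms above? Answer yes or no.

Left:  l ∧ l ∧ b ∧ h(h(h(h(h(l, l, l), h(b, l, l) ∧ a, h(b, b, a ∧ b)), b ∧ l ∧ h(l, b, l) ∧ h(b, b, b) ∧ b, h(l ∧ l, (l ∧ l) ∧ a, b ∧ (l ∧ l))) ∧ h(h(b, b, l) ∧ b ∧ (l ∧ h(b, b, l)) ∧ h(l, b, l), h(b ∧ l ∧ l, b ∧ (b ∧ (l ∧ l)), b ∧ l), l ∧ b ∧ (l ∧ l)) ∧ b ∧ h(h(l ∧ l, b ∧ (l ∧ (b ∧ l)), b), b, l), l, b), b, a ∧ l)
  Inside:  h(h(h(h(h(l, l, l), h(b, l, l) ∧ a, h(b, b, a ∧ b)), b ∧ l ∧ h(l, b, l) ∧ h(b, b, b) ∧ b, h(l ∧ l, (l ∧ l) ∧ a, b ∧ (l ∧ l))) ∧ h(h(b, b, l) ∧ b ∧ (l ∧ h(b, b, l)) ∧ h(l, b, l), h(b ∧ l ∧ l, b ∧ (b ∧ (l ∧ l)), b ∧ l), l ∧ b ∧ (l ∧ l)) ∧ b ∧ h(h(l ∧ l, b ∧ (l ∧ (b ∧ l)), b), b, l), l, b), b, a ∧ l)  →  h(h(b ∧ h(b ∧ h(b, b, l) ∧ h(b, b, l) ∧ h(l, b, l) ∧ l, h(b ∧ l ∧ l, b ∧ b ∧ l ∧ l, b ∧ l), b ∧ l ∧ l ∧ l) ∧ h(h(h(l, l, l), h(b, l, l), h(b, b, b)), b ∧ b ∧ h(b, b, b) ∧ h(l, b, l) ∧ l, h(l ∧ l, l ∧ l, b ∧ l ∧ l)) ∧ h(h(l ∧ l, b ∧ b ∧ l ∧ l, b), b, l), l, b), b, l)
  Order the arguments:  b ∧ h(h(b ∧ h(b ∧ h(b, b, l) ∧ h(b, b, l) ∧ h(l, b, l) ∧ l, h(b ∧ l ∧ l, b ∧ b ∧ l ∧ l, b ∧ l), b ∧ l ∧ l ∧ l) ∧ h(h(h(l, l, l), h(b, l, l), h(b, b, b)), b ∧ b ∧ h(b, b, b) ∧ h(l, b, l) ∧ l, h(l ∧ l, l ∧ l, b ∧ l ∧ l)) ∧ h(h(l ∧ l, b ∧ b ∧ l ∧ l, b), b, l), l, b), b, l) ∧ l ∧ l
Right:  l ∧ l ∧ (h(h(h(h(h(l, l, l), h(b, l, l), h(b, b, b)), (l ∧ h(l, a ∧ b, l)) ∧ ((h(b, b, b) ∧ b) ∧ b), h(l ∧ l, l ∧ l, b ∧ (l ∧ l))) ∧ (b ∧ (h(h(l ∧ l, l ∧ (a ∧ b) ∧ b ∧ l, b), b, l) ∧ h(h(l ∧ b ∧ l, (l ∧ l) ∧ b ∧ b, (b ∧ l) ∧ a), b ∧ ((h(l, b, l) ∧ h(b, b, l)) ∧ h(b, b, l)) ∧ (a ∧ l), l ∧ (b ∧ (l ∧ l))))), l, b), b, l) ∧ b)
  Flatten:  l ∧ l ∧ h(h(h(h(h(l, l, l), h(b, l, l), h(b, b, b)), (l ∧ h(l, a ∧ b, l)) ∧ ((h(b, b, b) ∧ b) ∧ b), h(l ∧ l, l ∧ l, b ∧ (l ∧ l))) ∧ (b ∧ (h(h(l ∧ l, l ∧ (a ∧ b) ∧ b ∧ l, b), b, l) ∧ h(h(l ∧ b ∧ l, (l ∧ l) ∧ b ∧ b, (b ∧ l) ∧ a), b ∧ ((h(l, b, l) ∧ h(b, b, l)) ∧ h(b, b, l)) ∧ (a ∧ l), l ∧ (b ∧ (l ∧ l))))), l, b), b, l) ∧ b
  Simplify inside:  h(h(h(h(h(l, l, l), h(b, l, l), h(b, b, b)), (l ∧ h(l, a ∧ b, l)) ∧ ((h(b, b, b) ∧ b) ∧ b), h(l ∧ l, l ∧ l, b ∧ (l ∧ l))) ∧ (b ∧ (h(h(l ∧ l, l ∧ (a ∧ b) ∧ b ∧ l, b), b, l) ∧ h(h(l ∧ b ∧ l, (l ∧ l) ∧ b ∧ b, (b ∧ l) ∧ a), b ∧ ((h(l, b, l) ∧ h(b, b, l)) ∧ h(b, b, l)) ∧ (a ∧ l), l ∧ (b ∧ (l ∧ l))))), l, b), b, l)  →  h(h(b ∧ h(h(b ∧ l ∧ l, b ∧ b ∧ l ∧ l, b ∧ l), b ∧ h(b, b, l) ∧ h(b, b, l) ∧ h(l, b, l) ∧ l, b ∧ l ∧ l ∧ l) ∧ h(h(h(l, l, l), h(b, l, l), h(b, b, b)), b ∧ b ∧ h(b, b, b) ∧ h(l, b, l) ∧ l, h(l ∧ l, l ∧ l, b ∧ l ∧ l)) ∧ h(h(l ∧ l, b ∧ b ∧ l ∧ l, b), b, l), l, b), b, l)
  Sort arguments:  b ∧ h(h(b ∧ h(h(b ∧ l ∧ l, b ∧ b ∧ l ∧ l, b ∧ l), b ∧ h(b, b, l) ∧ h(b, b, l) ∧ h(l, b, l) ∧ l, b ∧ l ∧ l ∧ l) ∧ h(h(h(l, l, l), h(b, l, l), h(b, b, b)), b ∧ b ∧ h(b, b, b) ∧ h(l, b, l) ∧ l, h(l ∧ l, l ∧ l, b ∧ l ∧ l)) ∧ h(h(l ∧ l, b ∧ b ∧ l ∧ l, b), b, l), l, b), b, l) ∧ l ∧ l

Answer: no — b ∧ h(h(b ∧ h(b ∧ h(b, b, l) ∧ h(b, b, l) ∧ h(l, b, l) ∧ l, h(b ∧ l ∧ l, b ∧ b ∧ l ∧ l, b ∧ l), b ∧ l ∧ l ∧ l) ∧ h(h(h(l, l, l), h(b, l, l), h(b, b, b)), b ∧ b ∧ h(b, b, b) ∧ h(l, b, l) ∧ l, h(l ∧ l, l ∧ l, b ∧ l ∧ l)) ∧ h(h(l ∧ l, b ∧ b ∧ l ∧ l, b), b, l), l, b), b, l) ∧ l ∧ l vs b ∧ h(h(b ∧ h(h(b ∧ l ∧ l, b ∧ b ∧ l ∧ l, b ∧ l), b ∧ h(b, b, l) ∧ h(b, b, l) ∧ h(l, b, l) ∧ l, b ∧ l ∧ l ∧ l) ∧ h(h(h(l, l, l), h(b, l, l), h(b, b, b)), b ∧ b ∧ h(b, b, b) ∧ h(l, b, l) ∧ l, h(l ∧ l, l ∧ l, b ∧ l ∧ l)) ∧ h(h(l ∧ l, b ∧ b ∧ l ∧ l, b), b, l), l, b), b, l) ∧ l ∧ l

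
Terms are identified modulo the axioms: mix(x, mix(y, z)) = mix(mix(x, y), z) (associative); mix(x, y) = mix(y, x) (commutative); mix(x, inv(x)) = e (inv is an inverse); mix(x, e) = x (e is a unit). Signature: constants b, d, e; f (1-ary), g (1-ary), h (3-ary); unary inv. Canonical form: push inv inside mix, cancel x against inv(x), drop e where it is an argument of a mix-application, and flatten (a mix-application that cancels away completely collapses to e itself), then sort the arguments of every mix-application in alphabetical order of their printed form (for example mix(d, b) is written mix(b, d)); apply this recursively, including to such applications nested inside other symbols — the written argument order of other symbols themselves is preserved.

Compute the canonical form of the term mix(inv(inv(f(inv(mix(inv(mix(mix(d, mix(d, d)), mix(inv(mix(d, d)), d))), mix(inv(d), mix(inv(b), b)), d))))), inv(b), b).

Answer: f(mix(d, d))

Derivation:
Push inv inside:  distribute inv over mix and collapse double inv
Cancel:  b cancels
Collect:  f(mix(d, d))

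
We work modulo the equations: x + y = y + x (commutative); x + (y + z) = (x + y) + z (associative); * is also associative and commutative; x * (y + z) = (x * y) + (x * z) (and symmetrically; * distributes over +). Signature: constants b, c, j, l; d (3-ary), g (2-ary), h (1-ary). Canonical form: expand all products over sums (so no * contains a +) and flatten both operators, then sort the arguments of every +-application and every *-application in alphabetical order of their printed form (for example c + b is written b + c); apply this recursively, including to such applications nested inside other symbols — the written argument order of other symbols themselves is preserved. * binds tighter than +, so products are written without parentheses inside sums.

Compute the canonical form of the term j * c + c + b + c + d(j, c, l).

Flatten:  c * j + c + b + c + d(j, c, l)
Order the arguments:  b + c + c + c * j + d(j, c, l)

Answer: b + c + c + c * j + d(j, c, l)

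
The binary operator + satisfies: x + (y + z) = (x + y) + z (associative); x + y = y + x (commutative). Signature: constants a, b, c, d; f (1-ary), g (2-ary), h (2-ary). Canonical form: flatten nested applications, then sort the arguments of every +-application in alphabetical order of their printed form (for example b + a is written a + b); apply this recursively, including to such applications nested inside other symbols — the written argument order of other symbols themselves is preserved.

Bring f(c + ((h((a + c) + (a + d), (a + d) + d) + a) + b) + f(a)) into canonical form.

Answer: f(a + b + c + f(a) + h(a + a + c + d, a + d + d))

Derivation:
Descend into:  c + ((h((a + c) + (a + d), (a + d) + d) + a) + b) + f(a)
Un-nest:  c + h((a + c) + (a + d), (a + d) + d) + a + b + f(a)
Simplify inside:  h((a + c) + (a + d), (a + d) + d)  →  h(a + a + c + d, a + d + d)
Sort arguments:  a + b + c + f(a) + h(a + a + c + d, a + d + d)
Put back:  f(a + b + c + f(a) + h(a + a + c + d, a + d + d))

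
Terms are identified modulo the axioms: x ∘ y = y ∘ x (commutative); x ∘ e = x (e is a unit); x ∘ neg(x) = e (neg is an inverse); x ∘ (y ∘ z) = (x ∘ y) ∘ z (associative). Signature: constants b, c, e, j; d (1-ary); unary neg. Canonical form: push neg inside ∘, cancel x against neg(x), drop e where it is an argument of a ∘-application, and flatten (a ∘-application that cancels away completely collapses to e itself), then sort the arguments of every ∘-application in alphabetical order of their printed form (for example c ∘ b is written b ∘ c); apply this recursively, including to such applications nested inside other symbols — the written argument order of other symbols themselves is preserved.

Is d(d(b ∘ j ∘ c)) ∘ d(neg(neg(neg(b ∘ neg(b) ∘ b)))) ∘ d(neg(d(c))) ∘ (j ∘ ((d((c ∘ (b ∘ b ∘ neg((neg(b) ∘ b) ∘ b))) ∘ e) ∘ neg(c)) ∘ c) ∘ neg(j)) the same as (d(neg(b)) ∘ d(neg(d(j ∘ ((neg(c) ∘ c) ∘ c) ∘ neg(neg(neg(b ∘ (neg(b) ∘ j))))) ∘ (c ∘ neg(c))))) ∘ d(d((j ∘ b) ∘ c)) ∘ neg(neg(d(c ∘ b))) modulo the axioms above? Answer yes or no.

Answer: yes — both canonical forms are d(b ∘ c) ∘ d(d(b ∘ c ∘ j)) ∘ d(neg(b)) ∘ d(neg(d(c)))

Derivation:
Left:  d(d(b ∘ j ∘ c)) ∘ d(neg(neg(neg(b ∘ neg(b) ∘ b)))) ∘ d(neg(d(c))) ∘ (j ∘ ((d((c ∘ (b ∘ b ∘ neg((neg(b) ∘ b) ∘ b))) ∘ e) ∘ neg(c)) ∘ c) ∘ neg(j))
  Push neg inside:  distribute neg over ∘ and collapse double neg
  Cancel:  j cancels; c cancels
  Collect:  d(d(b ∘ c ∘ j)) ∘ d(neg(b)) ∘ d(neg(d(c))) ∘ d(b ∘ c)
  Order the arguments:  d(b ∘ c) ∘ d(d(b ∘ c ∘ j)) ∘ d(neg(b)) ∘ d(neg(d(c)))
Right:  (d(neg(b)) ∘ d(neg(d(j ∘ ((neg(c) ∘ c) ∘ c) ∘ neg(neg(neg(b ∘ (neg(b) ∘ j))))) ∘ (c ∘ neg(c))))) ∘ d(d((j ∘ b) ∘ c)) ∘ neg(neg(d(c ∘ b)))
  Push neg inside:  distribute neg over ∘ and collapse double neg
  Collect terms:  d(neg(b)) ∘ d(neg(d(c))) ∘ d(d(b ∘ c ∘ j)) ∘ d(b ∘ c)
  Sort arguments:  d(b ∘ c) ∘ d(d(b ∘ c ∘ j)) ∘ d(neg(b)) ∘ d(neg(d(c)))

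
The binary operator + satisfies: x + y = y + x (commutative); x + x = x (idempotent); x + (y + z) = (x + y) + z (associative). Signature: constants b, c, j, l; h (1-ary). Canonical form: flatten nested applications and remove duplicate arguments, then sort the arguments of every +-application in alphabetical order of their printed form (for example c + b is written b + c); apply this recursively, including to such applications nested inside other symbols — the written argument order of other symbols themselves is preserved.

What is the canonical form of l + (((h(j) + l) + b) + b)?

Merge nested applications:  l + h(j) + l + b + b
Drop duplicates:  drop duplicate l, b
Sort arguments:  b + h(j) + l

Answer: b + h(j) + l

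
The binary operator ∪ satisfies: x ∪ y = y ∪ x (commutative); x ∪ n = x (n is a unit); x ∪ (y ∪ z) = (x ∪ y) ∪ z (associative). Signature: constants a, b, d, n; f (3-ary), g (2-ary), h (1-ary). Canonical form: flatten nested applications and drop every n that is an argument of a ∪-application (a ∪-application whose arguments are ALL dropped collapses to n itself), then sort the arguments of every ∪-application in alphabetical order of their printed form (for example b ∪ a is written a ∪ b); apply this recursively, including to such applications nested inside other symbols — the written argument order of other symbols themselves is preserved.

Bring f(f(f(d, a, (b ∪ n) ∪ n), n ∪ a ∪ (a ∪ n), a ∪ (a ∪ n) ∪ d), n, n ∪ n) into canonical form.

Descend into:  a ∪ (a ∪ n) ∪ d
Un-nest:  a ∪ a ∪ n ∪ d
Units out:  drop n
Sort:  a ∪ a ∪ d
Reassemble:  f(f(f(d, a, b), a ∪ a, a ∪ a ∪ d), n, n)

Answer: f(f(f(d, a, b), a ∪ a, a ∪ a ∪ d), n, n)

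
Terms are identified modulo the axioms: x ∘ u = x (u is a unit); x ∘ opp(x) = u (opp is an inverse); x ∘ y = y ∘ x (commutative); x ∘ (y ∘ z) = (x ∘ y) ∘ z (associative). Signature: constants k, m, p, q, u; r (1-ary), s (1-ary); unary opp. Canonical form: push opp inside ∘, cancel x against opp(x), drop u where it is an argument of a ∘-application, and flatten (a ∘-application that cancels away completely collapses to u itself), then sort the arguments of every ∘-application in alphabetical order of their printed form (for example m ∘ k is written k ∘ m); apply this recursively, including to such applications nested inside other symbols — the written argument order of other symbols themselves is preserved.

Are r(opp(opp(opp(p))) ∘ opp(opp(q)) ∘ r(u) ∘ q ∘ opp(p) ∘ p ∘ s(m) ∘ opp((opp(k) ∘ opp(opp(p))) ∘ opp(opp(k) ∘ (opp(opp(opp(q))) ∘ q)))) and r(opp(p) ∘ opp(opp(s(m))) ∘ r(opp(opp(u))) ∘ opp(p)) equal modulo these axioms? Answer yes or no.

Answer: no — r(opp(p) ∘ opp(p) ∘ q ∘ q ∘ r(u) ∘ s(m)) vs r(opp(p) ∘ opp(p) ∘ r(u) ∘ s(m))

Derivation:
Left:  r(opp(opp(opp(p))) ∘ opp(opp(q)) ∘ r(u) ∘ q ∘ opp(p) ∘ p ∘ s(m) ∘ opp((opp(k) ∘ opp(opp(p))) ∘ opp(opp(k) ∘ (opp(opp(opp(q))) ∘ q))))
  Descend into:  opp(opp(opp(p))) ∘ opp(opp(q)) ∘ r(u) ∘ q ∘ opp(p) ∘ p ∘ s(m) ∘ opp((opp(k) ∘ opp(opp(p))) ∘ opp(opp(k) ∘ (opp(opp(opp(q))) ∘ q)))
  Push opp inside:  distribute opp over ∘ and collapse double opp
  Inverses cancel:  k cancels
  Collect terms:  opp(p) ∘ opp(p) ∘ q ∘ q ∘ r(u) ∘ s(m)
  Put back:  r(opp(p) ∘ opp(p) ∘ q ∘ q ∘ r(u) ∘ s(m))
Right:  r(opp(p) ∘ opp(opp(s(m))) ∘ r(opp(opp(u))) ∘ opp(p))
  Focus inside:  opp(p) ∘ opp(opp(s(m))) ∘ r(opp(opp(u))) ∘ opp(p)
  Push opp inside:  distribute opp over ∘ and collapse double opp
  Collect:  opp(p) ∘ opp(p) ∘ s(m) ∘ r(u)
  Sort:  opp(p) ∘ opp(p) ∘ r(u) ∘ s(m)
  Reassemble:  r(opp(p) ∘ opp(p) ∘ r(u) ∘ s(m))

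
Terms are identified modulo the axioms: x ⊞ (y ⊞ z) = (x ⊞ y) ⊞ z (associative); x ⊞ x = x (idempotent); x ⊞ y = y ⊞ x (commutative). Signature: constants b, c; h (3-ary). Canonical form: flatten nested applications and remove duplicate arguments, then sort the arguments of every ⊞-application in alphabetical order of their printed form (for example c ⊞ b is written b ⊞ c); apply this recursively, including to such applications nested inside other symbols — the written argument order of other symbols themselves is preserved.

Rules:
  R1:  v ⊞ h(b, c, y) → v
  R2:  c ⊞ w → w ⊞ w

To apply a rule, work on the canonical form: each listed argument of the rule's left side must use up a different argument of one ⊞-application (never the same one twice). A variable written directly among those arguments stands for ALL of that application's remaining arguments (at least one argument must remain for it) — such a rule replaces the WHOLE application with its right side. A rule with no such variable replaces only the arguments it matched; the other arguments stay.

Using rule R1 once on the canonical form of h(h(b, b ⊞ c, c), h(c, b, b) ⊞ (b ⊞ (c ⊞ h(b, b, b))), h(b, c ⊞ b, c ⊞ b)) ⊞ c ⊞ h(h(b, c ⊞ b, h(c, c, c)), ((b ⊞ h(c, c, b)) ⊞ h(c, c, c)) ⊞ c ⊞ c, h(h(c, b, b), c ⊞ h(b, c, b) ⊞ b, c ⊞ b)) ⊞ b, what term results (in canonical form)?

Answer: b ⊞ c ⊞ h(h(b, b ⊞ c, c), b ⊞ c ⊞ h(b, b, b) ⊞ h(c, b, b), h(b, b ⊞ c, b ⊞ c)) ⊞ h(h(b, b ⊞ c, h(c, c, c)), b ⊞ c ⊞ h(c, c, b) ⊞ h(c, c, c), h(h(c, b, b), b ⊞ c, b ⊞ c))

Derivation:
Canonical form:  b ⊞ c ⊞ h(h(b, b ⊞ c, c), b ⊞ c ⊞ h(b, b, b) ⊞ h(c, b, b), h(b, b ⊞ c, b ⊞ c)) ⊞ h(h(b, b ⊞ c, h(c, c, c)), b ⊞ c ⊞ h(c, c, b) ⊞ h(c, c, c), h(h(c, b, b), b ⊞ c ⊞ h(b, c, b), b ⊞ c))
Match R1:  consume h(b, c, b);  v := b ⊞ c, y := b
Every leftover argument binds to the variable; the entire application is replaced.
New term:  b ⊞ c ⊞ h(h(b, b ⊞ c, c), b ⊞ c ⊞ h(b, b, b) ⊞ h(c, b, b), h(b, b ⊞ c, b ⊞ c)) ⊞ h(h(b, b ⊞ c, h(c, c, c)), b ⊞ c ⊞ h(c, c, b) ⊞ h(c, c, c), h(h(c, b, b), b ⊞ c, b ⊞ c))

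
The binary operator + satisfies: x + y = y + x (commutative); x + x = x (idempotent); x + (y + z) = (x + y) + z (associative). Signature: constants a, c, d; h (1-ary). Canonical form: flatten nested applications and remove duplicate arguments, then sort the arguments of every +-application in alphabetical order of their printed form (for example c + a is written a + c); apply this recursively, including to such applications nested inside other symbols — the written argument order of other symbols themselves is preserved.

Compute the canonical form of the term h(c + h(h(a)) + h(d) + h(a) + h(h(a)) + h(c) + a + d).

Focus inside:  c + h(h(a)) + h(d) + h(a) + h(h(a)) + h(c) + a + d
Deduplicate:  drop duplicate h(h(a))
Order the arguments:  a + c + d + h(a) + h(c) + h(d) + h(h(a))
Put back:  h(a + c + d + h(a) + h(c) + h(d) + h(h(a)))

Answer: h(a + c + d + h(a) + h(c) + h(d) + h(h(a)))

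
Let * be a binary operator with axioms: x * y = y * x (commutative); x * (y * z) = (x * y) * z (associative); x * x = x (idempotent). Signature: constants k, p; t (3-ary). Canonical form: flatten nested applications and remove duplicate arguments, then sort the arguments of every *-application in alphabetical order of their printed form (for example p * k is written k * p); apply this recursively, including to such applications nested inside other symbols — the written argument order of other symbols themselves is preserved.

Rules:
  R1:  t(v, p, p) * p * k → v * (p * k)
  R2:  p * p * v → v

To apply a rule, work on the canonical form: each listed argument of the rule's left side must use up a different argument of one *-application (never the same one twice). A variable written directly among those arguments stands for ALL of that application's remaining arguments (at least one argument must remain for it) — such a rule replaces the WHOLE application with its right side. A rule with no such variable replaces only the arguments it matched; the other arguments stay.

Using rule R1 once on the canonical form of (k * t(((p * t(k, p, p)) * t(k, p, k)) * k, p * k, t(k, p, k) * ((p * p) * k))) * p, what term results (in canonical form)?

Answer: k * p * t(k * p * t(k, p, k), k * p, k * p * t(k, p, k))

Derivation:
Canonical form:  k * p * t(k * p * t(k, p, k) * t(k, p, p), k * p, k * p * t(k, p, k))
Apply R1:  consuming k, p, t(k, p, p);  v := k
Result:  k * p * t(k * p * t(k, p, k), k * p, k * p * t(k, p, k))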